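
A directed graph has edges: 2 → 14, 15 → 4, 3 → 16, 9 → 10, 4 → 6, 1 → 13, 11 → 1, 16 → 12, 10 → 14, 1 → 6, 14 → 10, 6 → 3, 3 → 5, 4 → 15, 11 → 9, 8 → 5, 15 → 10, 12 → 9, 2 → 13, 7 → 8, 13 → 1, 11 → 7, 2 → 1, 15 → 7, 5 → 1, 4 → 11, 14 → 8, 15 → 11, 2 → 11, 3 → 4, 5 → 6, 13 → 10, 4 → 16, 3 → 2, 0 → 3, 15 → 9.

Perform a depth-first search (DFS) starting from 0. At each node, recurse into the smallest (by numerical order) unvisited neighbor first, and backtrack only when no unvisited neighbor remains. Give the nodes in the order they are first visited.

Visit 0
0 → 3
3 → 2
2 → 1
1 → 6
1 → 13
13 → 10
10 → 14
14 → 8
8 → 5
2 → 11
11 → 7
11 → 9
3 → 4
4 → 15
4 → 16
16 → 12

0 → 3 → 2 → 1 → 6 → 13 → 10 → 14 → 8 → 5 → 11 → 7 → 9 → 4 → 15 → 16 → 12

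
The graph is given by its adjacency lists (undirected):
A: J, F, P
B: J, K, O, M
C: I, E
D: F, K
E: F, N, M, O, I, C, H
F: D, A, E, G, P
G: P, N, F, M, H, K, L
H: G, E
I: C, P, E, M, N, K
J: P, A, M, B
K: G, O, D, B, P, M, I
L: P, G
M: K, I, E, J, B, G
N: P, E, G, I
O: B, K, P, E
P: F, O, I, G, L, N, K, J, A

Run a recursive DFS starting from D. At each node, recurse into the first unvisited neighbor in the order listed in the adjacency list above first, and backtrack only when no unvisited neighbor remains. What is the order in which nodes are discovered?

Visit D
D → F
F → A
A → J
J → P
P → O
O → B
B → K
K → G
G → N
N → E
E → M
M → I
I → C
E → H
G → L

D -> F -> A -> J -> P -> O -> B -> K -> G -> N -> E -> M -> I -> C -> H -> L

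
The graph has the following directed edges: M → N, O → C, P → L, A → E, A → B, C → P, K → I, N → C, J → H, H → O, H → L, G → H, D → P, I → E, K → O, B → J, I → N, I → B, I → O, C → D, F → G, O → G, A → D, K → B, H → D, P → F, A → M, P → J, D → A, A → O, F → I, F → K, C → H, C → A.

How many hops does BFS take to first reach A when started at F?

Level 0: F
Level 1: G, I, K
Level 2: B, E, H, N, O
Level 3: C, D, J, L
Level 4: A, P
Level 5: M
A first appears at level 4.

4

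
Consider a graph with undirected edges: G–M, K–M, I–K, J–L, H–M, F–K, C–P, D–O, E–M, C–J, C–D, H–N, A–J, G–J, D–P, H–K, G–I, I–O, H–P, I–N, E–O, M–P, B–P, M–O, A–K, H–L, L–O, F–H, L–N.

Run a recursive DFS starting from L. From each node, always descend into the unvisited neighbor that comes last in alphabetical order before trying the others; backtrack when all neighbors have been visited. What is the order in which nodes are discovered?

L, O, M, P, H, N, I, K, F, A, J, G, C, D, B, E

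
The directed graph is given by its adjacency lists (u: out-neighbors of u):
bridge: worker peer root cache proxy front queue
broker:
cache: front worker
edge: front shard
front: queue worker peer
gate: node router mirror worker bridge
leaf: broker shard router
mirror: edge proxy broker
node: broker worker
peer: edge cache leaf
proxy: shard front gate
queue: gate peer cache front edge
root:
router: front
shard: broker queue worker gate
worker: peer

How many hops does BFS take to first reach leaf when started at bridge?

2

Level 0: bridge
Level 1: cache, front, peer, proxy, queue, root, worker
Level 2: edge, gate, leaf, shard
Level 3: broker, mirror, node, router
leaf first appears at level 2.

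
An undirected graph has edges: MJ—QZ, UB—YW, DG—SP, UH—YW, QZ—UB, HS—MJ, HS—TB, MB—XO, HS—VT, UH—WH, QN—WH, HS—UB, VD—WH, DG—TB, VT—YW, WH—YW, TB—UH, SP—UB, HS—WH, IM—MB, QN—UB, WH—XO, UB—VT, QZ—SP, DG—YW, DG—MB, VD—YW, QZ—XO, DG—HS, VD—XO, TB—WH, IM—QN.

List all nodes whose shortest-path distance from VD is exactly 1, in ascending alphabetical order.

WH, XO, YW

Level 0: VD
Level 1: WH, XO, YW
Level 2: DG, HS, MB, QN, QZ, TB, UB, UH, VT
Level 3: IM, MJ, SP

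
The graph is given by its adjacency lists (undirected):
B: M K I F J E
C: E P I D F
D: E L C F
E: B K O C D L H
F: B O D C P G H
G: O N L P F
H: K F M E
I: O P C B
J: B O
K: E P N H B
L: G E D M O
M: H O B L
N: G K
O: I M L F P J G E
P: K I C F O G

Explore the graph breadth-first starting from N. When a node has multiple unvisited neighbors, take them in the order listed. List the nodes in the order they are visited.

Visit N; enqueue G, K → queue [G, K]
Visit G; enqueue O, L, P, F → queue [K, O, L, P, F]
Visit K; enqueue E, H, B → queue [O, L, P, F, E, H, B]
Visit O; enqueue I, M, J → queue [L, P, F, E, H, B, I, M, J]
Visit L; enqueue D → queue [P, F, E, H, B, I, M, J, D]
Visit P; enqueue C → queue [F, E, H, B, I, M, J, D, C]
Visit F → queue [E, H, B, I, M, J, D, C]
Visit E → queue [H, B, I, M, J, D, C]
Visit H → queue [B, I, M, J, D, C]
Visit B → queue [I, M, J, D, C]
Visit I → queue [M, J, D, C]
Visit M → queue [J, D, C]
Visit J → queue [D, C]
Visit D → queue [C]
Visit C → queue []

N -> G -> K -> O -> L -> P -> F -> E -> H -> B -> I -> M -> J -> D -> C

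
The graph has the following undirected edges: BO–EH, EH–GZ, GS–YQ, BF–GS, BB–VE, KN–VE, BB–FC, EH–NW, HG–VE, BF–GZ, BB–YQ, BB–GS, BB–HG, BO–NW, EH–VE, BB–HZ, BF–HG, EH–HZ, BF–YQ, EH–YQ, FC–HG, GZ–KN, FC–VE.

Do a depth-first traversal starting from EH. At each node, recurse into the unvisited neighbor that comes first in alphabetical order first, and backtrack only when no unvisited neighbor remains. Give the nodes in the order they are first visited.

Visit EH
EH → BO
BO → NW
EH → GZ
GZ → BF
BF → GS
GS → BB
BB → FC
FC → HG
HG → VE
VE → KN
BB → HZ
BB → YQ

EH, BO, NW, GZ, BF, GS, BB, FC, HG, VE, KN, HZ, YQ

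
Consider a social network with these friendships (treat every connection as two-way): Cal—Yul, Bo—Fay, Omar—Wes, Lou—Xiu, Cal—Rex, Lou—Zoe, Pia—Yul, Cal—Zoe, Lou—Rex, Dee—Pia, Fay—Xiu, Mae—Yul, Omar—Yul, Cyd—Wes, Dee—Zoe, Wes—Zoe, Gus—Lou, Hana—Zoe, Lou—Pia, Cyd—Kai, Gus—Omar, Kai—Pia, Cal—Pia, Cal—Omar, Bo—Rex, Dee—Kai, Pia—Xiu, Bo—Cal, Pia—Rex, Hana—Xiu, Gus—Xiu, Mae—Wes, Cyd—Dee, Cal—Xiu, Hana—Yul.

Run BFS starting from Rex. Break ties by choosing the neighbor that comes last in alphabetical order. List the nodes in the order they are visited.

Rex → Pia → Lou → Cal → Bo → Yul → Xiu → Kai → Dee → Zoe → Gus → Omar → Fay → Mae → Hana → Cyd → Wes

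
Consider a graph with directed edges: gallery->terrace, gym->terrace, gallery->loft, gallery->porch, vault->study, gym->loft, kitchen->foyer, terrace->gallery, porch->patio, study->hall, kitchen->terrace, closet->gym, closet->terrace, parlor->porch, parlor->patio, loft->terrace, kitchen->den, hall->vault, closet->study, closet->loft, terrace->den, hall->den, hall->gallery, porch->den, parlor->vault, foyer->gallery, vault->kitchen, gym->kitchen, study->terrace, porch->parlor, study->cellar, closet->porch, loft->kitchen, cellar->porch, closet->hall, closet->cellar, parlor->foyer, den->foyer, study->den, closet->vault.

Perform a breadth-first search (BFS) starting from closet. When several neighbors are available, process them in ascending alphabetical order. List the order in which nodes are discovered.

closet → cellar → gym → hall → loft → porch → study → terrace → vault → kitchen → den → gallery → parlor → patio → foyer

Visit closet; enqueue cellar, gym, hall, loft, porch, study, terrace, vault → queue [cellar, gym, hall, loft, porch, study, terrace, vault]
Visit cellar → queue [gym, hall, loft, porch, study, terrace, vault]
Visit gym; enqueue kitchen → queue [hall, loft, porch, study, terrace, vault, kitchen]
Visit hall; enqueue den, gallery → queue [loft, porch, study, terrace, vault, kitchen, den, gallery]
Visit loft → queue [porch, study, terrace, vault, kitchen, den, gallery]
Visit porch; enqueue parlor, patio → queue [study, terrace, vault, kitchen, den, gallery, parlor, patio]
Visit study → queue [terrace, vault, kitchen, den, gallery, parlor, patio]
Visit terrace → queue [vault, kitchen, den, gallery, parlor, patio]
Visit vault → queue [kitchen, den, gallery, parlor, patio]
Visit kitchen; enqueue foyer → queue [den, gallery, parlor, patio, foyer]
Visit den → queue [gallery, parlor, patio, foyer]
Visit gallery → queue [parlor, patio, foyer]
Visit parlor → queue [patio, foyer]
Visit patio → queue [foyer]
Visit foyer → queue []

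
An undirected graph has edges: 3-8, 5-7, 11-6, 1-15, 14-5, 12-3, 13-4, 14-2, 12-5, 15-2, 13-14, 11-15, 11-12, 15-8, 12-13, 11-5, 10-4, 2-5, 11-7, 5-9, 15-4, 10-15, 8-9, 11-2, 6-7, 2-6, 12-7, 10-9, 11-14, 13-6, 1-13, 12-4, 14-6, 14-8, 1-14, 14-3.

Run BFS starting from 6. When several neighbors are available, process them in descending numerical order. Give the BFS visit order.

6 14 13 11 7 2 8 5 3 1 12 4 15 9 10

Visit 6; enqueue 14, 13, 11, 7, 2 → queue [14, 13, 11, 7, 2]
Visit 14; enqueue 8, 5, 3, 1 → queue [13, 11, 7, 2, 8, 5, 3, 1]
Visit 13; enqueue 12, 4 → queue [11, 7, 2, 8, 5, 3, 1, 12, 4]
Visit 11; enqueue 15 → queue [7, 2, 8, 5, 3, 1, 12, 4, 15]
Visit 7 → queue [2, 8, 5, 3, 1, 12, 4, 15]
Visit 2 → queue [8, 5, 3, 1, 12, 4, 15]
Visit 8; enqueue 9 → queue [5, 3, 1, 12, 4, 15, 9]
Visit 5 → queue [3, 1, 12, 4, 15, 9]
Visit 3 → queue [1, 12, 4, 15, 9]
Visit 1 → queue [12, 4, 15, 9]
Visit 12 → queue [4, 15, 9]
Visit 4; enqueue 10 → queue [15, 9, 10]
Visit 15 → queue [9, 10]
Visit 9 → queue [10]
Visit 10 → queue []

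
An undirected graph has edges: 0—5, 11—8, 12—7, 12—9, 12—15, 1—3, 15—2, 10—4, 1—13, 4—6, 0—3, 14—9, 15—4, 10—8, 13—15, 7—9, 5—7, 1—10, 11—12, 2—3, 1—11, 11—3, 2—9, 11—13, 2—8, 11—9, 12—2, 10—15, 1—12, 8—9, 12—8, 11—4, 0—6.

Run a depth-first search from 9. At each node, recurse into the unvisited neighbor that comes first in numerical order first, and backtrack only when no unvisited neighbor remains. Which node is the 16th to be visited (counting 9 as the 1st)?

14

Visit 9
9 → 2
2 → 3
3 → 0
0 → 5
5 → 7
7 → 12
12 → 1
1 → 10
10 → 4
4 → 6
4 → 11
11 → 8
11 → 13
13 → 15
9 → 14

Visit order: 9, 2, 3, 0, 5, 7, 12, 1, 10, 4, 6, 11, 8, 13, 15, 14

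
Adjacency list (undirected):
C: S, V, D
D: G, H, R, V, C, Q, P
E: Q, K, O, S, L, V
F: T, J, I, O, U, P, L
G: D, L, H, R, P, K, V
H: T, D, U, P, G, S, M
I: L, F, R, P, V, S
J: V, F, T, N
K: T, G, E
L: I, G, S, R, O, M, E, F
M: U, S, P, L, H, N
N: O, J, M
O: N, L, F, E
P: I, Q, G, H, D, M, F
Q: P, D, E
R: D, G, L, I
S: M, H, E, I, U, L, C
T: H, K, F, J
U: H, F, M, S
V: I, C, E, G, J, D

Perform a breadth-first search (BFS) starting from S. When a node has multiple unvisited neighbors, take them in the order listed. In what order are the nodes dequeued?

S -> M -> H -> E -> I -> U -> L -> C -> P -> N -> T -> D -> G -> Q -> K -> O -> V -> F -> R -> J

Visit S; enqueue M, H, E, I, U, L, C → queue [M, H, E, I, U, L, C]
Visit M; enqueue P, N → queue [H, E, I, U, L, C, P, N]
Visit H; enqueue T, D, G → queue [E, I, U, L, C, P, N, T, D, G]
Visit E; enqueue Q, K, O, V → queue [I, U, L, C, P, N, T, D, G, Q, K, O, V]
Visit I; enqueue F, R → queue [U, L, C, P, N, T, D, G, Q, K, O, V, F, R]
Visit U → queue [L, C, P, N, T, D, G, Q, K, O, V, F, R]
Visit L → queue [C, P, N, T, D, G, Q, K, O, V, F, R]
Visit C → queue [P, N, T, D, G, Q, K, O, V, F, R]
Visit P → queue [N, T, D, G, Q, K, O, V, F, R]
Visit N; enqueue J → queue [T, D, G, Q, K, O, V, F, R, J]
Visit T → queue [D, G, Q, K, O, V, F, R, J]
Visit D → queue [G, Q, K, O, V, F, R, J]
Visit G → queue [Q, K, O, V, F, R, J]
Visit Q → queue [K, O, V, F, R, J]
Visit K → queue [O, V, F, R, J]
Visit O → queue [V, F, R, J]
Visit V → queue [F, R, J]
Visit F → queue [R, J]
Visit R → queue [J]
Visit J → queue []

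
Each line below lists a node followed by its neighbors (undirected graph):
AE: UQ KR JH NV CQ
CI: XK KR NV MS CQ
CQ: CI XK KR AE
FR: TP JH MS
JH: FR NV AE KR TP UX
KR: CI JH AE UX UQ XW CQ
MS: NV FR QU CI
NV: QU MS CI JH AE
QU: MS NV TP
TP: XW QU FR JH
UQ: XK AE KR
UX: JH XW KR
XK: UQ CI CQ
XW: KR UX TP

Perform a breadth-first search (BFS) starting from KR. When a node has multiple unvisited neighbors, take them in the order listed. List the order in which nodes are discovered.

KR -> CI -> JH -> AE -> UX -> UQ -> XW -> CQ -> XK -> NV -> MS -> FR -> TP -> QU

Visit KR; enqueue CI, JH, AE, UX, UQ, XW, CQ → queue [CI, JH, AE, UX, UQ, XW, CQ]
Visit CI; enqueue XK, NV, MS → queue [JH, AE, UX, UQ, XW, CQ, XK, NV, MS]
Visit JH; enqueue FR, TP → queue [AE, UX, UQ, XW, CQ, XK, NV, MS, FR, TP]
Visit AE → queue [UX, UQ, XW, CQ, XK, NV, MS, FR, TP]
Visit UX → queue [UQ, XW, CQ, XK, NV, MS, FR, TP]
Visit UQ → queue [XW, CQ, XK, NV, MS, FR, TP]
Visit XW → queue [CQ, XK, NV, MS, FR, TP]
Visit CQ → queue [XK, NV, MS, FR, TP]
Visit XK → queue [NV, MS, FR, TP]
Visit NV; enqueue QU → queue [MS, FR, TP, QU]
Visit MS → queue [FR, TP, QU]
Visit FR → queue [TP, QU]
Visit TP → queue [QU]
Visit QU → queue []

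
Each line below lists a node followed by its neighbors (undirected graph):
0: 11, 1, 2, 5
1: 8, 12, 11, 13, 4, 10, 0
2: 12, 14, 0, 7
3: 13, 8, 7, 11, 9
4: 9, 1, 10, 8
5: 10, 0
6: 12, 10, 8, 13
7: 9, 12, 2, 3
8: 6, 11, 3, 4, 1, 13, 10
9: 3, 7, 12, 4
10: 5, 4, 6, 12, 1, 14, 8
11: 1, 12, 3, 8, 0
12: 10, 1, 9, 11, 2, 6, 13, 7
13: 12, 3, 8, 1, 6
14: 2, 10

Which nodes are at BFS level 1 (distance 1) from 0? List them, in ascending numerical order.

Level 0: 0
Level 1: 1, 2, 5, 11
Level 2: 3, 4, 7, 8, 10, 12, 13, 14
Level 3: 6, 9

1, 2, 5, 11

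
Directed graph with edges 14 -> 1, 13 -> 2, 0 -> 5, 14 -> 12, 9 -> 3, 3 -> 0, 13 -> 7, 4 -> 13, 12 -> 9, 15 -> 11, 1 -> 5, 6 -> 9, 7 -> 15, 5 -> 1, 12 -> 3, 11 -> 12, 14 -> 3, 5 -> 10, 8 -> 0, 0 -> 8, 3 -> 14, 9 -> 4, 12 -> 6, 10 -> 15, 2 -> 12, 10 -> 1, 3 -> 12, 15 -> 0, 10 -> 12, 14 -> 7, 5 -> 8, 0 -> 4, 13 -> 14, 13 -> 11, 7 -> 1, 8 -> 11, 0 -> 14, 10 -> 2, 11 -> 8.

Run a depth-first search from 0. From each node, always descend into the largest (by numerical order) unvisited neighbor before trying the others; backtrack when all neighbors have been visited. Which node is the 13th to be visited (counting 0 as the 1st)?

10

Visit 0
0 → 14
14 → 12
12 → 9
9 → 4
4 → 13
13 → 11
11 → 8
13 → 7
7 → 15
7 → 1
1 → 5
5 → 10
10 → 2
9 → 3
12 → 6

Visit order: 0, 14, 12, 9, 4, 13, 11, 8, 7, 15, 1, 5, 10, 2, 3, 6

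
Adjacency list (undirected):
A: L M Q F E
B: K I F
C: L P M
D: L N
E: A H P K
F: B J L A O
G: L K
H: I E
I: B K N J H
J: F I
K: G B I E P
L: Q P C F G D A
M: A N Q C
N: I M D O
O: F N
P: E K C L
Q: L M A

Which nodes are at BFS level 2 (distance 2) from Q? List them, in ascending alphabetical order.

Level 0: Q
Level 1: A, L, M
Level 2: C, D, E, F, G, N, P
Level 3: B, H, I, J, K, O

C, D, E, F, G, N, P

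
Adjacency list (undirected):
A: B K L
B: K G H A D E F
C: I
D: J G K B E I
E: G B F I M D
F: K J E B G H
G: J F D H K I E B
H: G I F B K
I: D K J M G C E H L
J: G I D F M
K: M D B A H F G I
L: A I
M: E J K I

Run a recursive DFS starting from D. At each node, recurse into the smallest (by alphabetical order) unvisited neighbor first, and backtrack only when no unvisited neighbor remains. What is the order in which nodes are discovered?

D → B → A → K → F → E → G → H → I → C → J → M → L

Visit D
D → B
B → A
A → K
K → F
F → E
E → G
G → H
H → I
I → C
I → J
J → M
I → L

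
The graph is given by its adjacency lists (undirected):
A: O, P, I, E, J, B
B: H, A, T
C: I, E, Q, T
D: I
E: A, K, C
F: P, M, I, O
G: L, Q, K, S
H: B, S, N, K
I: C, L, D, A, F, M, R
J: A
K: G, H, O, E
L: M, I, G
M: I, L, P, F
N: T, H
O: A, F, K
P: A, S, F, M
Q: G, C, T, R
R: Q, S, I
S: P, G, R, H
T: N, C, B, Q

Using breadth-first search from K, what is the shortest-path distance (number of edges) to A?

2

Level 0: K
Level 1: E, G, H, O
Level 2: A, B, C, F, L, N, Q, S
Level 3: I, J, M, P, R, T
Level 4: D
A first appears at level 2.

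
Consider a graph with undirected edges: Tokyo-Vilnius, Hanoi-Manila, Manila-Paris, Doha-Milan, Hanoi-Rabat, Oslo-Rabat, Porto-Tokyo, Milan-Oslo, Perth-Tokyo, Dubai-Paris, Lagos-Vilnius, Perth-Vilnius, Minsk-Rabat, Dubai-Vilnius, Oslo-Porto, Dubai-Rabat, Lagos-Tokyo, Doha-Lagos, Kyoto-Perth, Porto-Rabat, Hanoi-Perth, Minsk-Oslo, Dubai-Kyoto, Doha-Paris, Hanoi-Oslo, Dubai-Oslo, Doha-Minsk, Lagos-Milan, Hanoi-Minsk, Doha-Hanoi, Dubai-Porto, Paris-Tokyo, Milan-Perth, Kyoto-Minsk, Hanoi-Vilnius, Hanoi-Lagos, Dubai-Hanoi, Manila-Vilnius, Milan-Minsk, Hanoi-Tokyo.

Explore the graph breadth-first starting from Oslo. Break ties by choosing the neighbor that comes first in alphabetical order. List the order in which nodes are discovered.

Visit Oslo; enqueue Dubai, Hanoi, Milan, Minsk, Porto, Rabat → queue [Dubai, Hanoi, Milan, Minsk, Porto, Rabat]
Visit Dubai; enqueue Kyoto, Paris, Vilnius → queue [Hanoi, Milan, Minsk, Porto, Rabat, Kyoto, Paris, Vilnius]
Visit Hanoi; enqueue Doha, Lagos, Manila, Perth, Tokyo → queue [Milan, Minsk, Porto, Rabat, Kyoto, Paris, Vilnius, Doha, Lagos, Manila, Perth, Tokyo]
Visit Milan → queue [Minsk, Porto, Rabat, Kyoto, Paris, Vilnius, Doha, Lagos, Manila, Perth, Tokyo]
Visit Minsk → queue [Porto, Rabat, Kyoto, Paris, Vilnius, Doha, Lagos, Manila, Perth, Tokyo]
Visit Porto → queue [Rabat, Kyoto, Paris, Vilnius, Doha, Lagos, Manila, Perth, Tokyo]
Visit Rabat → queue [Kyoto, Paris, Vilnius, Doha, Lagos, Manila, Perth, Tokyo]
Visit Kyoto → queue [Paris, Vilnius, Doha, Lagos, Manila, Perth, Tokyo]
Visit Paris → queue [Vilnius, Doha, Lagos, Manila, Perth, Tokyo]
Visit Vilnius → queue [Doha, Lagos, Manila, Perth, Tokyo]
Visit Doha → queue [Lagos, Manila, Perth, Tokyo]
Visit Lagos → queue [Manila, Perth, Tokyo]
Visit Manila → queue [Perth, Tokyo]
Visit Perth → queue [Tokyo]
Visit Tokyo → queue []

Oslo Dubai Hanoi Milan Minsk Porto Rabat Kyoto Paris Vilnius Doha Lagos Manila Perth Tokyo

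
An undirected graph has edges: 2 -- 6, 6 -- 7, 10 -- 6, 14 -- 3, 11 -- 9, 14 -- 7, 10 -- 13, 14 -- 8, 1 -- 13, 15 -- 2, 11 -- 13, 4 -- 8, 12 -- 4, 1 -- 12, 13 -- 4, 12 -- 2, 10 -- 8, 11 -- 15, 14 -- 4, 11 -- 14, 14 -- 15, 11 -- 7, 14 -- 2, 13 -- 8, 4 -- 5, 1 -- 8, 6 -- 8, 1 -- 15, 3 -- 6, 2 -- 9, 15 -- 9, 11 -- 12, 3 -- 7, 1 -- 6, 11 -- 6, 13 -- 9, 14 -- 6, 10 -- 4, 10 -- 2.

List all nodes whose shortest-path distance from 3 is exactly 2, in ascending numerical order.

1, 2, 4, 8, 10, 11, 15

Level 0: 3
Level 1: 6, 7, 14
Level 2: 1, 2, 4, 8, 10, 11, 15
Level 3: 5, 9, 12, 13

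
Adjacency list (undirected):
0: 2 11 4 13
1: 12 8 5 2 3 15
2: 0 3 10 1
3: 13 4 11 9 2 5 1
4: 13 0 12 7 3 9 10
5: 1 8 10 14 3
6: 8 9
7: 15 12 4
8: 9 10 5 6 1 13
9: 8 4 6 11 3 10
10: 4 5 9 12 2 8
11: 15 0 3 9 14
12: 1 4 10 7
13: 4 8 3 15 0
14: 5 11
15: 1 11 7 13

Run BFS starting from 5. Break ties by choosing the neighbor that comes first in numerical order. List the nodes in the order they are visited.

Visit 5; enqueue 1, 3, 8, 10, 14 → queue [1, 3, 8, 10, 14]
Visit 1; enqueue 2, 12, 15 → queue [3, 8, 10, 14, 2, 12, 15]
Visit 3; enqueue 4, 9, 11, 13 → queue [8, 10, 14, 2, 12, 15, 4, 9, 11, 13]
Visit 8; enqueue 6 → queue [10, 14, 2, 12, 15, 4, 9, 11, 13, 6]
Visit 10 → queue [14, 2, 12, 15, 4, 9, 11, 13, 6]
Visit 14 → queue [2, 12, 15, 4, 9, 11, 13, 6]
Visit 2; enqueue 0 → queue [12, 15, 4, 9, 11, 13, 6, 0]
Visit 12; enqueue 7 → queue [15, 4, 9, 11, 13, 6, 0, 7]
Visit 15 → queue [4, 9, 11, 13, 6, 0, 7]
Visit 4 → queue [9, 11, 13, 6, 0, 7]
Visit 9 → queue [11, 13, 6, 0, 7]
Visit 11 → queue [13, 6, 0, 7]
Visit 13 → queue [6, 0, 7]
Visit 6 → queue [0, 7]
Visit 0 → queue [7]
Visit 7 → queue []

5, 1, 3, 8, 10, 14, 2, 12, 15, 4, 9, 11, 13, 6, 0, 7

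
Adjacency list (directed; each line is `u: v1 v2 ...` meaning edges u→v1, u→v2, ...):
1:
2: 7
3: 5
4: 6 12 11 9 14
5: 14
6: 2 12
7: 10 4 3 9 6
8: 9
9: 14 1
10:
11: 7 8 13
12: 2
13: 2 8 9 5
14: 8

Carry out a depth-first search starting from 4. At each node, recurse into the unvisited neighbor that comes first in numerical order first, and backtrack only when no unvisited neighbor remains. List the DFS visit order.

Visit 4
4 → 6
6 → 2
2 → 7
7 → 3
3 → 5
5 → 14
14 → 8
8 → 9
9 → 1
7 → 10
6 → 12
4 → 11
11 → 13

4 → 6 → 2 → 7 → 3 → 5 → 14 → 8 → 9 → 1 → 10 → 12 → 11 → 13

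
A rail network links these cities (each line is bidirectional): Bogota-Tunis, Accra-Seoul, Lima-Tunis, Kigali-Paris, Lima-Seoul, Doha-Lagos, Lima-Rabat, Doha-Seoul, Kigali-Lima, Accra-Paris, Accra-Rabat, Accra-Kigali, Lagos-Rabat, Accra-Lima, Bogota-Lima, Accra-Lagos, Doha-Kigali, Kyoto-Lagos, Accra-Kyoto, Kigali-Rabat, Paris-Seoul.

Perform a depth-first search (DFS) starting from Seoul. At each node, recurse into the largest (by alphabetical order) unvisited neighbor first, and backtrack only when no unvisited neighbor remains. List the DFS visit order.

Visit Seoul
Seoul → Paris
Paris → Kigali
Kigali → Rabat
Rabat → Lima
Lima → Tunis
Tunis → Bogota
Lima → Accra
Accra → Lagos
Lagos → Kyoto
Lagos → Doha

Seoul, Paris, Kigali, Rabat, Lima, Tunis, Bogota, Accra, Lagos, Kyoto, Doha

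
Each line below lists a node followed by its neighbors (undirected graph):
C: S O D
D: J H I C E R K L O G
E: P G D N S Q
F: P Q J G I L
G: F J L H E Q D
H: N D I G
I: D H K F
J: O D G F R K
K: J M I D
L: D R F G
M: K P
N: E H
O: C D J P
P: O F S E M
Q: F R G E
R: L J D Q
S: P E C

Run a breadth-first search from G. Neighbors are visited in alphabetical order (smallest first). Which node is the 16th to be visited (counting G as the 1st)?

Visit G; enqueue D, E, F, H, J, L, Q → queue [D, E, F, H, J, L, Q]
Visit D; enqueue C, I, K, O, R → queue [E, F, H, J, L, Q, C, I, K, O, R]
Visit E; enqueue N, P, S → queue [F, H, J, L, Q, C, I, K, O, R, N, P, S]
Visit F → queue [H, J, L, Q, C, I, K, O, R, N, P, S]
Visit H → queue [J, L, Q, C, I, K, O, R, N, P, S]
Visit J → queue [L, Q, C, I, K, O, R, N, P, S]
Visit L → queue [Q, C, I, K, O, R, N, P, S]
Visit Q → queue [C, I, K, O, R, N, P, S]
Visit C → queue [I, K, O, R, N, P, S]
Visit I → queue [K, O, R, N, P, S]
Visit K; enqueue M → queue [O, R, N, P, S, M]
Visit O → queue [R, N, P, S, M]
Visit R → queue [N, P, S, M]
Visit N → queue [P, S, M]
Visit P → queue [S, M]
Visit S → queue [M]
Visit M → queue []

Visit order: G, D, E, F, H, J, L, Q, C, I, K, O, R, N, P, S, M

S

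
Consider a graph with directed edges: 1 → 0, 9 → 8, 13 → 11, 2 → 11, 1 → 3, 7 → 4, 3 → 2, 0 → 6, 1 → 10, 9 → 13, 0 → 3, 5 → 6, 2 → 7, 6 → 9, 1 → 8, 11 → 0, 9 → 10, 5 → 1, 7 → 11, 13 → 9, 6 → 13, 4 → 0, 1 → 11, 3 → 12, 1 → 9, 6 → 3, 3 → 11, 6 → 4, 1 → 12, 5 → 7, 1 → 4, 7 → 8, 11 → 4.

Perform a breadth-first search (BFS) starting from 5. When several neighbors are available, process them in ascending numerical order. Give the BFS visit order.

5 → 1 → 6 → 7 → 0 → 3 → 4 → 8 → 9 → 10 → 11 → 12 → 13 → 2

Visit 5; enqueue 1, 6, 7 → queue [1, 6, 7]
Visit 1; enqueue 0, 3, 4, 8, 9, 10, 11, 12 → queue [6, 7, 0, 3, 4, 8, 9, 10, 11, 12]
Visit 6; enqueue 13 → queue [7, 0, 3, 4, 8, 9, 10, 11, 12, 13]
Visit 7 → queue [0, 3, 4, 8, 9, 10, 11, 12, 13]
Visit 0 → queue [3, 4, 8, 9, 10, 11, 12, 13]
Visit 3; enqueue 2 → queue [4, 8, 9, 10, 11, 12, 13, 2]
Visit 4 → queue [8, 9, 10, 11, 12, 13, 2]
Visit 8 → queue [9, 10, 11, 12, 13, 2]
Visit 9 → queue [10, 11, 12, 13, 2]
Visit 10 → queue [11, 12, 13, 2]
Visit 11 → queue [12, 13, 2]
Visit 12 → queue [13, 2]
Visit 13 → queue [2]
Visit 2 → queue []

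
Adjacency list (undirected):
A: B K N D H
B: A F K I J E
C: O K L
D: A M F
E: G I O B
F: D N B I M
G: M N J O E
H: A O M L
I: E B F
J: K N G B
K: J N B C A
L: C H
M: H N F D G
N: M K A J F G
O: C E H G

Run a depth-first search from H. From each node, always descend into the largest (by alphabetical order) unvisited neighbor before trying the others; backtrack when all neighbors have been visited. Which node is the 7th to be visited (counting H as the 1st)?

I

Visit H
H → O
O → G
G → N
N → M
M → F
F → I
I → E
E → B
B → K
K → J
K → C
C → L
K → A
A → D

Visit order: H, O, G, N, M, F, I, E, B, K, J, C, L, A, D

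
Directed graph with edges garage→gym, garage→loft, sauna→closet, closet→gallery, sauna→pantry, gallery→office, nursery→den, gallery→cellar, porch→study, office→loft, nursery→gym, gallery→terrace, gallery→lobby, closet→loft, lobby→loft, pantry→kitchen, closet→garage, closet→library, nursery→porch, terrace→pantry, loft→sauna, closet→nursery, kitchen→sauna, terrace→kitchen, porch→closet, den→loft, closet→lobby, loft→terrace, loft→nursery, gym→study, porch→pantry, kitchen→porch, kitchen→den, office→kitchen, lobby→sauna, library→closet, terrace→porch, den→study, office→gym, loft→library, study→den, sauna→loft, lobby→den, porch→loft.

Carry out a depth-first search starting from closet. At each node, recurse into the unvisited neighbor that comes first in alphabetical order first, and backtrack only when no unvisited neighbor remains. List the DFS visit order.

closet, gallery, cellar, lobby, den, loft, library, nursery, gym, study, porch, pantry, kitchen, sauna, terrace, office, garage

Visit closet
closet → gallery
gallery → cellar
gallery → lobby
lobby → den
den → loft
loft → library
loft → nursery
nursery → gym
gym → study
nursery → porch
porch → pantry
pantry → kitchen
kitchen → sauna
loft → terrace
gallery → office
closet → garage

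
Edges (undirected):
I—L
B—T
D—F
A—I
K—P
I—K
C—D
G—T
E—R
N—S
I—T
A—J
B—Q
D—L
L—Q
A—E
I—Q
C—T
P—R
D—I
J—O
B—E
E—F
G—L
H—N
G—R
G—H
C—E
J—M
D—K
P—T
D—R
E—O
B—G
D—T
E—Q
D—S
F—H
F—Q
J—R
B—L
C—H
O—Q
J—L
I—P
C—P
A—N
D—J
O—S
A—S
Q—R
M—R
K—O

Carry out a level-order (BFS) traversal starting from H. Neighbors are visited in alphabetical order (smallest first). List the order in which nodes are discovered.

H C F G N D E P T Q B L R A S I J K O M

Visit H; enqueue C, F, G, N → queue [C, F, G, N]
Visit C; enqueue D, E, P, T → queue [F, G, N, D, E, P, T]
Visit F; enqueue Q → queue [G, N, D, E, P, T, Q]
Visit G; enqueue B, L, R → queue [N, D, E, P, T, Q, B, L, R]
Visit N; enqueue A, S → queue [D, E, P, T, Q, B, L, R, A, S]
Visit D; enqueue I, J, K → queue [E, P, T, Q, B, L, R, A, S, I, J, K]
Visit E; enqueue O → queue [P, T, Q, B, L, R, A, S, I, J, K, O]
Visit P → queue [T, Q, B, L, R, A, S, I, J, K, O]
Visit T → queue [Q, B, L, R, A, S, I, J, K, O]
Visit Q → queue [B, L, R, A, S, I, J, K, O]
Visit B → queue [L, R, A, S, I, J, K, O]
Visit L → queue [R, A, S, I, J, K, O]
Visit R; enqueue M → queue [A, S, I, J, K, O, M]
Visit A → queue [S, I, J, K, O, M]
Visit S → queue [I, J, K, O, M]
Visit I → queue [J, K, O, M]
Visit J → queue [K, O, M]
Visit K → queue [O, M]
Visit O → queue [M]
Visit M → queue []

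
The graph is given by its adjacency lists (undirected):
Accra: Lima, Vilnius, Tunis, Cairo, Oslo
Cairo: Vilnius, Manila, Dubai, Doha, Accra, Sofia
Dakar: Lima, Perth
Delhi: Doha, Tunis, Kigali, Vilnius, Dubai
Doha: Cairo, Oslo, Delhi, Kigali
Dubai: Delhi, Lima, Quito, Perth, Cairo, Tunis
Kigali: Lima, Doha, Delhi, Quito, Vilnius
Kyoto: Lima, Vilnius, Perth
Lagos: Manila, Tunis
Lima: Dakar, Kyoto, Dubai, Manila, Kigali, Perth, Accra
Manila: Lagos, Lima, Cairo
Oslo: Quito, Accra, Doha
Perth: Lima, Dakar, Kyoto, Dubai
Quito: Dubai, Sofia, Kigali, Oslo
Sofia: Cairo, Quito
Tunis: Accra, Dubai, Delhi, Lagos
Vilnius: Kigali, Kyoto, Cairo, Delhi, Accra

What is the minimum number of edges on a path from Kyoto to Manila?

2

Level 0: Kyoto
Level 1: Lima, Perth, Vilnius
Level 2: Accra, Cairo, Dakar, Delhi, Dubai, Kigali, Manila
Level 3: Doha, Lagos, Oslo, Quito, Sofia, Tunis
Manila first appears at level 2.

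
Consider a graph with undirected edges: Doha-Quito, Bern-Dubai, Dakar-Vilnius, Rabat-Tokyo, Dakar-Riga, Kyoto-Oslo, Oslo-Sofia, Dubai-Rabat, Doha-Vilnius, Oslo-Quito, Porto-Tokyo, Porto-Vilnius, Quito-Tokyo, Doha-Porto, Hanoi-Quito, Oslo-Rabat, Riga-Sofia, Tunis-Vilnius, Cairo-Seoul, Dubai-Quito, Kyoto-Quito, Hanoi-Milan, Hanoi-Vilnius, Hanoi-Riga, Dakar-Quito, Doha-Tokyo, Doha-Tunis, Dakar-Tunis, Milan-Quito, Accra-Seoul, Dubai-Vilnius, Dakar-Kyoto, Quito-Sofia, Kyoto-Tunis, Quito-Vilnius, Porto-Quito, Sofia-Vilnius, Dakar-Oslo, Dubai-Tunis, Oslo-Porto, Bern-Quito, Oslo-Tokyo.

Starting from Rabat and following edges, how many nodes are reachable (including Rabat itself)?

BFS from Rabat visits: Rabat, Dubai, Oslo, Tokyo, Bern, Quito, Tunis, Vilnius, Dakar, Kyoto, Porto, Sofia, Doha, Hanoi, Milan, Riga
Reachable nodes: 16 of 19 total.

16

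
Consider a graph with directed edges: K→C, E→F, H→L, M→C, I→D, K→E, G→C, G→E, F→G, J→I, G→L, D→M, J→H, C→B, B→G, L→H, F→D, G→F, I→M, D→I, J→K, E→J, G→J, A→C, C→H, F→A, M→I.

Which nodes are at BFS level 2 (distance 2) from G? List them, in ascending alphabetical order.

A, B, D, H, I, K

Level 0: G
Level 1: C, E, F, J, L
Level 2: A, B, D, H, I, K
Level 3: M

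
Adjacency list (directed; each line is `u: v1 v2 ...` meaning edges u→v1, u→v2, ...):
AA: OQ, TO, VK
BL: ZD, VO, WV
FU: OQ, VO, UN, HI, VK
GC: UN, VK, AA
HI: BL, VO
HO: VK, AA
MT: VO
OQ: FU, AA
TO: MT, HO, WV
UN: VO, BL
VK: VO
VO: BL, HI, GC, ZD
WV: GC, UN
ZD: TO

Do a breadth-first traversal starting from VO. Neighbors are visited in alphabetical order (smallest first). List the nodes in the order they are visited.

VO → BL → GC → HI → ZD → WV → AA → UN → VK → TO → OQ → HO → MT → FU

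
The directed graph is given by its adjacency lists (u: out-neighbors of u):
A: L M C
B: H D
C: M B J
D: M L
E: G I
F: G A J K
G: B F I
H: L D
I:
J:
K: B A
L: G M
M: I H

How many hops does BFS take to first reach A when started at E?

Level 0: E
Level 1: G, I
Level 2: B, F
Level 3: A, D, H, J, K
Level 4: C, L, M
A first appears at level 3.

3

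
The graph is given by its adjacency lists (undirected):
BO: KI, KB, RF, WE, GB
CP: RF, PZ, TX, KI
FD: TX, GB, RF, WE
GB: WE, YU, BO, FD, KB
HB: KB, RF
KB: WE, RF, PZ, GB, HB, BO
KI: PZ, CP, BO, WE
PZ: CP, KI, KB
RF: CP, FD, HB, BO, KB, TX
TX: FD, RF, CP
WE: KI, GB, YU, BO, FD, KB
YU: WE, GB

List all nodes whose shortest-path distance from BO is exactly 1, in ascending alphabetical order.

Level 0: BO
Level 1: GB, KB, KI, RF, WE
Level 2: CP, FD, HB, PZ, TX, YU

GB, KB, KI, RF, WE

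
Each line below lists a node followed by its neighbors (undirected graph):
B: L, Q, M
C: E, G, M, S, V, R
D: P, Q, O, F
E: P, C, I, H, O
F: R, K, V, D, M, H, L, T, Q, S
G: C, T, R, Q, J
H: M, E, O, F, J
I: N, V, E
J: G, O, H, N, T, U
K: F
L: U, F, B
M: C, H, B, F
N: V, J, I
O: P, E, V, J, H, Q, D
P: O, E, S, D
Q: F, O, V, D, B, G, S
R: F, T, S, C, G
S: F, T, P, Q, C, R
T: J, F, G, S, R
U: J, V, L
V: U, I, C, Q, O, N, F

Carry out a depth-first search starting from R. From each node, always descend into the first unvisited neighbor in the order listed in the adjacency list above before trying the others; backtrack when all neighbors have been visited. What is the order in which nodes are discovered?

R, F, K, V, U, J, G, C, E, P, O, H, M, B, L, Q, D, S, T, I, N

Visit R
R → F
F → K
F → V
V → U
U → J
J → G
G → C
C → E
E → P
P → O
O → H
H → M
M → B
B → L
B → Q
Q → D
Q → S
S → T
E → I
I → N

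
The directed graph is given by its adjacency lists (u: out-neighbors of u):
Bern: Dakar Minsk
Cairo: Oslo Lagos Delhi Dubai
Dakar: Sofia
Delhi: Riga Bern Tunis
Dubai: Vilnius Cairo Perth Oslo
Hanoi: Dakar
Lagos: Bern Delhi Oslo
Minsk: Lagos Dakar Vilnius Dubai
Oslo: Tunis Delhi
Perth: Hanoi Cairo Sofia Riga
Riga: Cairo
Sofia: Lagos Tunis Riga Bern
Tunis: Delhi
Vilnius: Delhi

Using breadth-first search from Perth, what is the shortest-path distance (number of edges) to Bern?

Level 0: Perth
Level 1: Cairo, Hanoi, Riga, Sofia
Level 2: Bern, Dakar, Delhi, Dubai, Lagos, Oslo, Tunis
Level 3: Minsk, Vilnius
Bern first appears at level 2.

2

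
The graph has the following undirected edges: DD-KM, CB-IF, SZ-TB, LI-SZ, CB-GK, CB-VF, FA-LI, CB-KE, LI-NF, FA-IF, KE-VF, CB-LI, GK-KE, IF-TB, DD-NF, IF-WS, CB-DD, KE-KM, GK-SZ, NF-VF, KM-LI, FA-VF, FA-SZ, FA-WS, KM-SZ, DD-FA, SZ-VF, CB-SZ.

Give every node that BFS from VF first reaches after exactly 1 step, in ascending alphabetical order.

CB, FA, KE, NF, SZ

Level 0: VF
Level 1: CB, FA, KE, NF, SZ
Level 2: DD, GK, IF, KM, LI, TB, WS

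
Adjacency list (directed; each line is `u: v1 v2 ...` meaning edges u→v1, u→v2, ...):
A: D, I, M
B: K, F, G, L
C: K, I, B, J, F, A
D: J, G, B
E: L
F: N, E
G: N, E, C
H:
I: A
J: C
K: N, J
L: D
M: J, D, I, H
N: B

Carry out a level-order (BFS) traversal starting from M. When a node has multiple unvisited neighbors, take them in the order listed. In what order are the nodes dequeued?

M -> J -> D -> I -> H -> C -> G -> B -> A -> K -> F -> N -> E -> L

Visit M; enqueue J, D, I, H → queue [J, D, I, H]
Visit J; enqueue C → queue [D, I, H, C]
Visit D; enqueue G, B → queue [I, H, C, G, B]
Visit I; enqueue A → queue [H, C, G, B, A]
Visit H → queue [C, G, B, A]
Visit C; enqueue K, F → queue [G, B, A, K, F]
Visit G; enqueue N, E → queue [B, A, K, F, N, E]
Visit B; enqueue L → queue [A, K, F, N, E, L]
Visit A → queue [K, F, N, E, L]
Visit K → queue [F, N, E, L]
Visit F → queue [N, E, L]
Visit N → queue [E, L]
Visit E → queue [L]
Visit L → queue []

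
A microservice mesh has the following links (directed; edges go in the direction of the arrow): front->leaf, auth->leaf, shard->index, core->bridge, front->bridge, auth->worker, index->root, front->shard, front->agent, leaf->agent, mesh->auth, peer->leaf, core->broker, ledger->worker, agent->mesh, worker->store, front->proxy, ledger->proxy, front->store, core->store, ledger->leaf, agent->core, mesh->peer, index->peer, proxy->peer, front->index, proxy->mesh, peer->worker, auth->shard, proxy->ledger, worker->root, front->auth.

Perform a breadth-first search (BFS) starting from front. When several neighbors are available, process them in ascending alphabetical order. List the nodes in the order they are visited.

front → agent → auth → bridge → index → leaf → proxy → shard → store → core → mesh → worker → peer → root → ledger → broker

Visit front; enqueue agent, auth, bridge, index, leaf, proxy, shard, store → queue [agent, auth, bridge, index, leaf, proxy, shard, store]
Visit agent; enqueue core, mesh → queue [auth, bridge, index, leaf, proxy, shard, store, core, mesh]
Visit auth; enqueue worker → queue [bridge, index, leaf, proxy, shard, store, core, mesh, worker]
Visit bridge → queue [index, leaf, proxy, shard, store, core, mesh, worker]
Visit index; enqueue peer, root → queue [leaf, proxy, shard, store, core, mesh, worker, peer, root]
Visit leaf → queue [proxy, shard, store, core, mesh, worker, peer, root]
Visit proxy; enqueue ledger → queue [shard, store, core, mesh, worker, peer, root, ledger]
Visit shard → queue [store, core, mesh, worker, peer, root, ledger]
Visit store → queue [core, mesh, worker, peer, root, ledger]
Visit core; enqueue broker → queue [mesh, worker, peer, root, ledger, broker]
Visit mesh → queue [worker, peer, root, ledger, broker]
Visit worker → queue [peer, root, ledger, broker]
Visit peer → queue [root, ledger, broker]
Visit root → queue [ledger, broker]
Visit ledger → queue [broker]
Visit broker → queue []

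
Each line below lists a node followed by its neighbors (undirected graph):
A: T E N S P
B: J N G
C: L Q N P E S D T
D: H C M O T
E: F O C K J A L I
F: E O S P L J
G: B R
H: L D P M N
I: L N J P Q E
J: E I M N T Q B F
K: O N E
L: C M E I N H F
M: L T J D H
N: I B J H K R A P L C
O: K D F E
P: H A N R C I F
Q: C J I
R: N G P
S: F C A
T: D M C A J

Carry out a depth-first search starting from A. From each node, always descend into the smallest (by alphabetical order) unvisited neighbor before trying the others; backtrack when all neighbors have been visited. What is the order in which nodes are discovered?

Visit A
A → E
E → C
C → D
D → H
H → L
L → F
F → J
J → B
B → G
G → R
R → N
N → I
I → P
I → Q
N → K
K → O
J → M
M → T
F → S

A -> E -> C -> D -> H -> L -> F -> J -> B -> G -> R -> N -> I -> P -> Q -> K -> O -> M -> T -> S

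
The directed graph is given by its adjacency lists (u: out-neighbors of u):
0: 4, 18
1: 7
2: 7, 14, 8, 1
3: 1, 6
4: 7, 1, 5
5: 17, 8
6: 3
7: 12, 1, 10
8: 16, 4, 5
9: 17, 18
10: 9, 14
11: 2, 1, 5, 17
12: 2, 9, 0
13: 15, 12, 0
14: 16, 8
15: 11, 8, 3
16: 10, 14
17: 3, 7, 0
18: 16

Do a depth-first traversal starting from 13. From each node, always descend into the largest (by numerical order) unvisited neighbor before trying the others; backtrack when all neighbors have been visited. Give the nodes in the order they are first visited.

13 15 11 17 7 12 9 18 16 14 8 5 4 1 10 2 0 3 6

Visit 13
13 → 15
15 → 11
11 → 17
17 → 7
7 → 12
12 → 9
9 → 18
18 → 16
16 → 14
14 → 8
8 → 5
8 → 4
4 → 1
16 → 10
12 → 2
12 → 0
17 → 3
3 → 6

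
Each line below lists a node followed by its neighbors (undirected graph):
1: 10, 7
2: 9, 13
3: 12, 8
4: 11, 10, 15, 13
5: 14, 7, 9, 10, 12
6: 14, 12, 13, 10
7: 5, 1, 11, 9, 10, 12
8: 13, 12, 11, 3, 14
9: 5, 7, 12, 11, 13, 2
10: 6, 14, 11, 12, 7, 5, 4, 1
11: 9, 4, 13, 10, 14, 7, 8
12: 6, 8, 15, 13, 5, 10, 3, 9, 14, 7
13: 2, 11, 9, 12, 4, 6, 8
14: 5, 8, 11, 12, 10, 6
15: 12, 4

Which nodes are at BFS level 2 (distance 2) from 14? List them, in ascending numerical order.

Level 0: 14
Level 1: 5, 6, 8, 10, 11, 12
Level 2: 1, 3, 4, 7, 9, 13, 15
Level 3: 2

1, 3, 4, 7, 9, 13, 15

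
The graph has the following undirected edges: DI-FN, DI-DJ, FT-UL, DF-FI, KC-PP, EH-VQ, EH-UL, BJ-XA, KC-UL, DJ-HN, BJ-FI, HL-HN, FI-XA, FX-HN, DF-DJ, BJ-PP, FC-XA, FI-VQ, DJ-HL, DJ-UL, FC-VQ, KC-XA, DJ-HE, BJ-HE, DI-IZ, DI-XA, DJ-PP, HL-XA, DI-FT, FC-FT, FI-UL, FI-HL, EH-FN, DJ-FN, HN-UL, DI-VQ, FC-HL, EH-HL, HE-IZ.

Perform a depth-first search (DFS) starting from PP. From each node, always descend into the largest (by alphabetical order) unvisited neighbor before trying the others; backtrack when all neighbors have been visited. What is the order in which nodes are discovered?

PP → KC → XA → HL → HN → UL → FT → FC → VQ → FI → DF → DJ → HE → IZ → DI → FN → EH → BJ → FX

Visit PP
PP → KC
KC → XA
XA → HL
HL → HN
HN → UL
UL → FT
FT → FC
FC → VQ
VQ → FI
FI → DF
DF → DJ
DJ → HE
HE → IZ
IZ → DI
DI → FN
FN → EH
HE → BJ
HN → FX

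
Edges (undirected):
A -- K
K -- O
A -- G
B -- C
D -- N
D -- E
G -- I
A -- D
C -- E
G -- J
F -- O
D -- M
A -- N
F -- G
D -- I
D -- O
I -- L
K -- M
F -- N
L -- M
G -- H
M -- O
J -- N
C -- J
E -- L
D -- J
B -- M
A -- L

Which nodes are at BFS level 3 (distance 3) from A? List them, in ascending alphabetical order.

B, C

Level 0: A
Level 1: D, G, K, L, N
Level 2: E, F, H, I, J, M, O
Level 3: B, C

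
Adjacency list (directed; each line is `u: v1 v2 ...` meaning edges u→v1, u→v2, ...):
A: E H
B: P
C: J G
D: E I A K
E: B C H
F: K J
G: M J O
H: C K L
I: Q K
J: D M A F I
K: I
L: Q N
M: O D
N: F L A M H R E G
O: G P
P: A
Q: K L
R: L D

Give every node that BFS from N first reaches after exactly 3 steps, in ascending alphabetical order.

Level 0: N
Level 1: A, E, F, G, H, L, M, R
Level 2: B, C, D, J, K, O, Q
Level 3: I, P

I, P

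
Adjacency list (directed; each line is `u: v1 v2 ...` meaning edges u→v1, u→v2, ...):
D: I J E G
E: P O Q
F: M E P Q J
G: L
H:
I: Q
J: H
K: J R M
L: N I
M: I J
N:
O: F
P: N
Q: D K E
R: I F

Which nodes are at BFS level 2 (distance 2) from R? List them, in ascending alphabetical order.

Level 0: R
Level 1: F, I
Level 2: E, J, M, P, Q
Level 3: D, H, K, N, O
Level 4: G
Level 5: L

E, J, M, P, Q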